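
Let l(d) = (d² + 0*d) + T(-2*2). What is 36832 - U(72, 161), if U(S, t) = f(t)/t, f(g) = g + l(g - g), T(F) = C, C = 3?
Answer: 5929788/161 ≈ 36831.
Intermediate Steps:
T(F) = 3
l(d) = 3 + d² (l(d) = (d² + 0*d) + 3 = (d² + 0) + 3 = d² + 3 = 3 + d²)
f(g) = 3 + g (f(g) = g + (3 + (g - g)²) = g + (3 + 0²) = g + (3 + 0) = g + 3 = 3 + g)
U(S, t) = (3 + t)/t
36832 - U(72, 161) = 36832 - (3 + 161)/161 = 36832 - 164/161 = 5929788/161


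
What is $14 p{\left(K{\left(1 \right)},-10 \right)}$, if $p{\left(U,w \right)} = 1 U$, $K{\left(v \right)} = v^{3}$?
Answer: $14$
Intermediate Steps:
$p{\left(U,w \right)} = U$
$14 p{\left(K{\left(1 \right)},-10 \right)} = 14 \cdot 1^{3} = 14 \cdot 1 = 14$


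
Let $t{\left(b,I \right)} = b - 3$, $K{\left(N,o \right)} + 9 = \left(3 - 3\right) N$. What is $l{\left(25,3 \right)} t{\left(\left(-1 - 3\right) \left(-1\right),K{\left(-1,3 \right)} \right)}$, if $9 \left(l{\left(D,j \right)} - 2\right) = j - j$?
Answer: $2$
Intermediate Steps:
$K{\left(N,o \right)} = -9$ ($K{\left(N,o \right)} = -9 + \left(3 - 3\right) N = -9 + 0 N = -9 + 0 = -9$)
$l{\left(D,j \right)} = 2$ ($l{\left(D,j \right)} = 2 + \frac{j - j}{9} = 2 + \frac{1}{9} \cdot 0 = 2 + 0 = 2$)
$t{\left(b,I \right)} = -3 + b$ ($t{\left(b,I \right)} = b - 3 = -3 + b$)
$l{\left(25,3 \right)} t{\left(\left(-1 - 3\right) \left(-1\right),K{\left(-1,3 \right)} \right)} = 2 \left(-3 + \left(-1 - 3\right) \left(-1\right)\right) = 2 \left(-3 - -4\right) = 2 \left(-3 + 4\right) = 2 \cdot 1 = 2$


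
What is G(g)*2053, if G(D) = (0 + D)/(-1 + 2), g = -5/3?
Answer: -10265/3 ≈ -3421.7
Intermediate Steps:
g = -5/3 (g = -5*1/3 = -5/3 ≈ -1.6667)
G(D) = D (G(D) = D/1 = D*1 = D)
G(g)*2053 = -5/3*2053 = -10265/3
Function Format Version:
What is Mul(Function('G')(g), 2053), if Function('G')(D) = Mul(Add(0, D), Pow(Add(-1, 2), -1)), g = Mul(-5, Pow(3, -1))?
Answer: Rational(-10265, 3) ≈ -3421.7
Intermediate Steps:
g = Rational(-5, 3) (g = Mul(-5, Rational(1, 3)) = Rational(-5, 3) ≈ -1.6667)
Function('G')(D) = D (Function('G')(D) = Mul(D, Pow(1, -1)) = Mul(D, 1) = D)
Mul(Function('G')(g), 2053) = Mul(Rational(-5, 3), 2053) = Rational(-10265, 3)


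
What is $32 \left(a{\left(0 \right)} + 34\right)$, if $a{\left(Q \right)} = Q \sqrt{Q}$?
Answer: $1088$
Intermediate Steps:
$a{\left(Q \right)} = Q^{\frac{3}{2}}$
$32 \left(a{\left(0 \right)} + 34\right) = 32 \left(0^{\frac{3}{2}} + 34\right) = 32 \left(0 + 34\right) = 32 \cdot 34 = 1088$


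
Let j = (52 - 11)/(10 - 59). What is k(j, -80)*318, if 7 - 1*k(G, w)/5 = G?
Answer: 610560/49 ≈ 12460.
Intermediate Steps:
j = -41/49 (j = 41/(-49) = 41*(-1/49) = -41/49 ≈ -0.83673)
k(G, w) = 35 - 5*G
k(j, -80)*318 = (35 - 5*(-41/49))*318 = (35 + 205/49)*318 = (1920/49)*318 = 610560/49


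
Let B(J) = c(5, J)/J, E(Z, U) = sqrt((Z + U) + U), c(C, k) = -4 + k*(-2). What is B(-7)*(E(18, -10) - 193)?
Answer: 1930/7 - 10*I*sqrt(2)/7 ≈ 275.71 - 2.0203*I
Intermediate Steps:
c(C, k) = -4 - 2*k
E(Z, U) = sqrt(Z + 2*U) (E(Z, U) = sqrt((U + Z) + U) = sqrt(Z + 2*U))
B(J) = (-4 - 2*J)/J
B(-7)*(E(18, -10) - 193) = (-2 - 4/(-7))*(sqrt(18 + 2*(-10)) - 193) = (-2 - 4*(-1/7))*(sqrt(18 - 20) - 193) = (-2 + 4/7)*(sqrt(-2) - 193) = -10*(I*sqrt(2) - 193)/7 = -10*(-193 + I*sqrt(2))/7 = 1930/7 - 10*I*sqrt(2)/7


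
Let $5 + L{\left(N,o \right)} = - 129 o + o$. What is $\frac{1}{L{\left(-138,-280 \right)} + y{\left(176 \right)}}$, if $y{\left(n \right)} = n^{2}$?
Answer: $\frac{1}{66811} \approx 1.4968 \cdot 10^{-5}$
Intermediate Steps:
$L{\left(N,o \right)} = -5 - 128 o$ ($L{\left(N,o \right)} = -5 + \left(- 129 o + o\right) = -5 - 128 o$)
$\frac{1}{L{\left(-138,-280 \right)} + y{\left(176 \right)}} = \frac{1}{\left(-5 - -35840\right) + 176^{2}} = \frac{1}{\left(-5 + 35840\right) + 30976} = \frac{1}{35835 + 30976} = \frac{1}{66811}$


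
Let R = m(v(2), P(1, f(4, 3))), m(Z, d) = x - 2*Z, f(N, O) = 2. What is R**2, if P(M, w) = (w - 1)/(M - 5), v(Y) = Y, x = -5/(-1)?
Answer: 1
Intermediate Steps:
x = 5 (x = -5*(-1) = 5)
P(M, w) = (-1 + w)/(-5 + M)
m(Z, d) = 5 - 2*Z
R = 1 (R = 5 - 2*2 = 5 - 4 = 1)
R**2 = 1**2 = 1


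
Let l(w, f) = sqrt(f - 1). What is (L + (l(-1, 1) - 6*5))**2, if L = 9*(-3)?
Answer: 3249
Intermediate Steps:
L = -27
l(w, f) = sqrt(-1 + f)
(L + (l(-1, 1) - 6*5))**2 = (-27 + (sqrt(-1 + 1) - 6*5))**2 = (-27 + (sqrt(0) - 30))**2 = (-27 + (0 - 30))**2 = (-27 - 30)**2 = (-57)**2 = 3249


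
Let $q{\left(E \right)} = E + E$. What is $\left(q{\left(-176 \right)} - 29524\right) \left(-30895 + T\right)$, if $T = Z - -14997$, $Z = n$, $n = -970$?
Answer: $503948368$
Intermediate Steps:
$q{\left(E \right)} = 2 E$
$Z = -970$
$T = 14027$ ($T = -970 - -14997 = -970 + 14997 = 14027$)
$\left(q{\left(-176 \right)} - 29524\right) \left(-30895 + T\right) = \left(2 \left(-176\right) - 29524\right) \left(-30895 + 14027\right) = \left(-352 - 29524\right) \left(-16868\right) = \left(-29876\right) \left(-16868\right) = 503948368$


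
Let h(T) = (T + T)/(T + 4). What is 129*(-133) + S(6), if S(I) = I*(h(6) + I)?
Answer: -85569/5 ≈ -17114.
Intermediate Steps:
h(T) = 2*T/(4 + T) (h(T) = (2*T)/(4 + T) = 2*T/(4 + T))
S(I) = I*(6/5 + I) (S(I) = I*(2*6/(4 + 6) + I) = I*(2*6/10 + I) = I*(2*6*(⅒) + I) = I*(6/5 + I))
129*(-133) + S(6) = 129*(-133) + (⅕)*6*(6 + 5*6) = -17157 + (⅕)*6*(6 + 30) = -17157 + (⅕)*6*36 = -17157 + 216/5 = -85569/5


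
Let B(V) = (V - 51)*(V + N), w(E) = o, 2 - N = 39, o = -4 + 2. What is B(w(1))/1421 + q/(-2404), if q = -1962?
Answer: 3878535/1708042 ≈ 2.2707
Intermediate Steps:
o = -2
N = -37 (N = 2 - 1*39 = 2 - 39 = -37)
w(E) = -2
B(V) = (-51 + V)*(-37 + V) (B(V) = (V - 51)*(V - 37) = (-51 + V)*(-37 + V))
B(w(1))/1421 + q/(-2404) = (1887 + (-2)**2 - 88*(-2))/1421 - 1962/(-2404) = (1887 + 4 + 176)*(1/1421) - 1962*(-1/2404) = 2067*(1/1421) + 981/1202 = 2067/1421 + 981/1202 = 3878535/1708042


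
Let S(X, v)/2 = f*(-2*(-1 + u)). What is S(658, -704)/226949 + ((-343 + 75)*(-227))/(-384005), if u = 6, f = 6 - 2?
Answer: -13837389764/87149550745 ≈ -0.15878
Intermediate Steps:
f = 4
S(X, v) = -80 (S(X, v) = 2*(4*(-2*(-1 + 6))) = 2*(4*(-2*5)) = 2*(4*(-10)) = 2*(-40) = -80)
S(658, -704)/226949 + ((-343 + 75)*(-227))/(-384005) = -80/226949 + ((-343 + 75)*(-227))/(-384005) = -80*1/226949 - 268*(-227)*(-1/384005) = -80/226949 + 60836*(-1/384005) = -80/226949 - 60836/384005 = -13837389764/87149550745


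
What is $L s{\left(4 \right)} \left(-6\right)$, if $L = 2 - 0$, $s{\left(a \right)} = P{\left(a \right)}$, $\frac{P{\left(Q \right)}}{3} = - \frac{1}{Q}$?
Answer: $9$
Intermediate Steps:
$P{\left(Q \right)} = - \frac{3}{Q}$ ($P{\left(Q \right)} = 3 \left(- \frac{1}{Q}\right) = - \frac{3}{Q}$)
$s{\left(a \right)} = - \frac{3}{a}$
$L = 2$ ($L = 2 + 0 = 2$)
$L s{\left(4 \right)} \left(-6\right) = 2 \left(- \frac{3}{4}\right) \left(-6\right) = \left(- \frac{3}{2}\right) \left(-6\right) = 9$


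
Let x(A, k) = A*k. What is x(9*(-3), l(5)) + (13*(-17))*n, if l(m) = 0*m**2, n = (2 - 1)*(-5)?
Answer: 1105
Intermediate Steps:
n = -5 (n = 1*(-5) = -5)
l(m) = 0
x(9*(-3), l(5)) + (13*(-17))*n = (9*(-3))*0 + (13*(-17))*(-5) = -27*0 - 221*(-5) = 0 + 1105 = 1105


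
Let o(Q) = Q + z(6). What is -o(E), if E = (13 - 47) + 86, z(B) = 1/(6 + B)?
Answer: -625/12 ≈ -52.083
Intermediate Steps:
E = 52 (E = -34 + 86 = 52)
o(Q) = 1/12 + Q (o(Q) = Q + 1/(6 + 6) = Q + 1/12 = 1/12 + Q)
-o(E) = -(1/12 + 52) = -1*625/12 = -625/12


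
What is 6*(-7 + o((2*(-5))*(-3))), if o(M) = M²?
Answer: 5358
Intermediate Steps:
6*(-7 + o((2*(-5))*(-3))) = 6*(-7 + ((2*(-5))*(-3))²) = 6*(-7 + (-10*(-3))²) = 6*(-7 + 30²) = 6*(-7 + 900) = 6*893 = 5358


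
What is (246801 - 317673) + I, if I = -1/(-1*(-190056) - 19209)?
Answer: -12108268585/170847 ≈ -70872.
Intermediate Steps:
I = -1/170847 (I = -1/(190056 - 19209) = -1/170847 ≈ -5.8532e-6)
(246801 - 317673) + I = (246801 - 317673) - 1/170847 = -70872 - 1/170847 = -12108268585/170847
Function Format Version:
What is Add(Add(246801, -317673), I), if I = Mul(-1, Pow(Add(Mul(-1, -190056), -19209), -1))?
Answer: Rational(-12108268585, 170847) ≈ -70872.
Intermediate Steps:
I = Rational(-1, 170847) (I = Mul(-1, Pow(Add(190056, -19209), -1)) = Mul(-1, Pow(170847, -1)) = Mul(-1, Rational(1, 170847)) = Rational(-1, 170847) ≈ -5.8532e-6)
Add(Add(246801, -317673), I) = Add(Add(246801, -317673), Rational(-1, 170847)) = Add(-70872, Rational(-1, 170847)) = Rational(-12108268585, 170847)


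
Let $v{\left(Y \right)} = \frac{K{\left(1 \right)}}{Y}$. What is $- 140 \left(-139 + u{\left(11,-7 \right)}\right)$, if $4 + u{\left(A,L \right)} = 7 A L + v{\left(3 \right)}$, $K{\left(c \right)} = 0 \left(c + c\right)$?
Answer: $95480$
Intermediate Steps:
$K{\left(c \right)} = 0$ ($K{\left(c \right)} = 0 \cdot 2 c = 0$)
$v{\left(Y \right)} = 0$ ($v{\left(Y \right)} = \frac{0}{Y} = 0$)
$u{\left(A,L \right)} = -4 + 7 A L$ ($u{\left(A,L \right)} = -4 + \left(7 A L + 0\right) = -4 + 7 A L$)
$- 140 \left(-139 + u{\left(11,-7 \right)}\right) = - 140 \left(-139 + \left(-4 + 7 \cdot 11 \left(-7\right)\right)\right) = - 140 \left(-139 - 543\right) = \left(-140\right) \left(-682\right) = 95480$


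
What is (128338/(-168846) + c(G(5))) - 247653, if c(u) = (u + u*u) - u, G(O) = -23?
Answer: -20863013621/84423 ≈ -2.4712e+5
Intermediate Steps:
c(u) = u² (c(u) = (u + u²) - u = u²)
(128338/(-168846) + c(G(5))) - 247653 = (128338/(-168846) + (-23)²) - 247653 = (128338*(-1/168846) + 529) - 247653 = (-64169/84423 + 529) - 247653 = 44595598/84423 - 247653 = -20863013621/84423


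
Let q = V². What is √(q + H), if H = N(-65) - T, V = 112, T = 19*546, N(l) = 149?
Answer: √2319 ≈ 48.156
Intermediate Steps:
T = 10374
H = -10225 (H = 149 - 1*10374 = 149 - 10374 = -10225)
q = 12544 (q = 112² = 12544)
√(q + H) = √(12544 - 10225) = √2319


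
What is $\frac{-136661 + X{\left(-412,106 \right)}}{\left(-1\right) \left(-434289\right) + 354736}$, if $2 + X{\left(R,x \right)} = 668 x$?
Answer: $- \frac{13171}{157805} \approx -0.083464$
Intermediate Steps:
$X{\left(R,x \right)} = -2 + 668 x$
$\frac{-136661 + X{\left(-412,106 \right)}}{\left(-1\right) \left(-434289\right) + 354736} = \frac{-136661 + \left(-2 + 668 \cdot 106\right)}{\left(-1\right) \left(-434289\right) + 354736} = \frac{-136661 + \left(-2 + 70808\right)}{434289 + 354736} = \frac{-136661 + 70806}{789025} = \left(-65855\right) \frac{1}{789025} = - \frac{13171}{157805}$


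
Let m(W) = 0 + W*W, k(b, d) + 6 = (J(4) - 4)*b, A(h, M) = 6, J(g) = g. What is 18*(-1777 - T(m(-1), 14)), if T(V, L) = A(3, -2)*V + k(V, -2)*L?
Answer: -30582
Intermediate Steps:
k(b, d) = -6 (k(b, d) = -6 + (4 - 4)*b = -6 + 0*b = -6 + 0 = -6)
m(W) = W² (m(W) = 0 + W² = W²)
T(V, L) = -6*L + 6*V (T(V, L) = 6*V - 6*L = -6*L + 6*V)
18*(-1777 - T(m(-1), 14)) = 18*(-1777 - (-6*14 + 6*(-1)²)) = 18*(-1777 - (-84 + 6*1)) = 18*(-1777 - (-84 + 6)) = 18*(-1777 - 1*(-78)) = 18*(-1777 + 78) = 18*(-1699) = -30582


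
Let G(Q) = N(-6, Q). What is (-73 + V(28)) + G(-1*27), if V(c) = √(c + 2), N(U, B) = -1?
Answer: -74 + √30 ≈ -68.523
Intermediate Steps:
G(Q) = -1
V(c) = √(2 + c)
(-73 + V(28)) + G(-1*27) = (-73 + √(2 + 28)) - 1 = (-73 + √30) - 1 = -74 + √30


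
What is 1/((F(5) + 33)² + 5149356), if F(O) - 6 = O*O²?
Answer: 1/5176252 ≈ 1.9319e-7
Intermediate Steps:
F(O) = 6 + O³ (F(O) = 6 + O*O² = 6 + O³)
1/((F(5) + 33)² + 5149356) = 1/(((6 + 5³) + 33)² + 5149356) = 1/(((6 + 125) + 33)² + 5149356) = 1/((131 + 33)² + 5149356) = 1/(164² + 5149356) = 1/(26896 + 5149356) = 1/5176252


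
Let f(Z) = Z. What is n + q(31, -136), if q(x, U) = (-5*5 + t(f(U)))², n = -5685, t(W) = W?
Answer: 20236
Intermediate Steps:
q(x, U) = (-25 + U)² (q(x, U) = (-5*5 + U)² = (-25 + U)²)
n + q(31, -136) = -5685 + (-25 - 136)² = -5685 + (-161)² = -5685 + 25921 = 20236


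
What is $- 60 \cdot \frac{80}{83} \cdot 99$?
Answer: $- \frac{475200}{83} \approx -5725.3$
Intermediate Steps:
$- 60 \cdot \frac{80}{83} \cdot 99 = - 60 \cdot 80 \cdot \frac{1}{83} \cdot 99 = \left(-60\right) \frac{80}{83} \cdot 99 = \left(- \frac{4800}{83}\right) 99 = - \frac{475200}{83}$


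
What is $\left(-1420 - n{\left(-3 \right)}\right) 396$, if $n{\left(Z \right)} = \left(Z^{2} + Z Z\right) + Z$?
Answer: $-568260$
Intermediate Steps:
$n{\left(Z \right)} = Z + 2 Z^{2}$ ($n{\left(Z \right)} = \left(Z^{2} + Z^{2}\right) + Z = 2 Z^{2} + Z = Z + 2 Z^{2}$)
$\left(-1420 - n{\left(-3 \right)}\right) 396 = \left(-1420 - - 3 \left(1 + 2 \left(-3\right)\right)\right) 396 = \left(-1420 - - 3 \left(1 - 6\right)\right) 396 = \left(-1420 - \left(-3\right) \left(-5\right)\right) 396 = \left(-1420 - 15\right) 396 = \left(-1435\right) 396 = -568260$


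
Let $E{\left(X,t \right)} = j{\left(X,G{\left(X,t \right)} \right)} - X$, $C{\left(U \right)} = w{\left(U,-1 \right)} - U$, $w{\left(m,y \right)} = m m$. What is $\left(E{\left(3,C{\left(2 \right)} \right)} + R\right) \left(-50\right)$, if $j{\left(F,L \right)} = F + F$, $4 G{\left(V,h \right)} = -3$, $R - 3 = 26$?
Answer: $-1600$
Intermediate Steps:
$w{\left(m,y \right)} = m^{2}$
$R = 29$ ($R = 3 + 26 = 29$)
$G{\left(V,h \right)} = - \frac{3}{4}$ ($G{\left(V,h \right)} = \frac{1}{4} \left(-3\right) = - \frac{3}{4}$)
$j{\left(F,L \right)} = 2 F$
$C{\left(U \right)} = U^{2} - U$
$E{\left(X,t \right)} = X$ ($E{\left(X,t \right)} = 2 X - X = X$)
$\left(E{\left(3,C{\left(2 \right)} \right)} + R\right) \left(-50\right) = \left(3 + 29\right) \left(-50\right) = 32 \left(-50\right) = -1600$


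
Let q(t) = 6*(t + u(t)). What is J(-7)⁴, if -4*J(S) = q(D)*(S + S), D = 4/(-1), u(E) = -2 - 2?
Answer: 796594176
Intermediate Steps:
u(E) = -4
D = -4 (D = 4*(-1) = -4)
q(t) = -24 + 6*t (q(t) = 6*(t - 4) = 6*(-4 + t) = -24 + 6*t)
J(S) = 24*S (J(S) = -(-24 + 6*(-4))*(S + S)/4 = -(-24 - 24)*2*S/4 = -(-12)*2*S = -(-24)*S = 24*S)
J(-7)⁴ = (24*(-7))⁴ = (-168)⁴ = 796594176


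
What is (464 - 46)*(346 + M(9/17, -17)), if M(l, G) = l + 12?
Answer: 2547710/17 ≈ 1.4987e+5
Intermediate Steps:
M(l, G) = 12 + l
(464 - 46)*(346 + M(9/17, -17)) = (464 - 46)*(346 + (12 + 9/17)) = 418*(346 + (12 + 9*(1/17))) = 418*(346 + (12 + 9/17)) = 418*(346 + 213/17) = 418*(6095/17) = 2547710/17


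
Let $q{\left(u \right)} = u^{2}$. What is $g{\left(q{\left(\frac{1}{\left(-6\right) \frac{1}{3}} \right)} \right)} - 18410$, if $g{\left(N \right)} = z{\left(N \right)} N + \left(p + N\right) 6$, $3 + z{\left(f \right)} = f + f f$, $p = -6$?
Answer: $- \frac{1180491}{64} \approx -18445.0$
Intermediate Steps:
$z{\left(f \right)} = -3 + f + f^{2}$ ($z{\left(f \right)} = -3 + \left(f + f f\right) = -3 + \left(f + f^{2}\right) = -3 + f + f^{2}$)
$g{\left(N \right)} = -36 + 6 N + N \left(-3 + N + N^{2}\right)$ ($g{\left(N \right)} = \left(-3 + N + N^{2}\right) N + \left(-6 + N\right) 6 = N \left(-3 + N + N^{2}\right) + \left(-36 + 6 N\right) = -36 + 6 N + N \left(-3 + N + N^{2}\right)$)
$g{\left(q{\left(\frac{1}{\left(-6\right) \frac{1}{3}} \right)} \right)} - 18410 = \left(-36 + \left(\left(\frac{1}{\left(-6\right) \frac{1}{3}}\right)^{2}\right)^{2} + \left(\left(\frac{1}{\left(-6\right) \frac{1}{3}}\right)^{2}\right)^{3} + 3 \left(\frac{1}{\left(-6\right) \frac{1}{3}}\right)^{2}\right) - 18410 = \left(-36 + \left(\left(\frac{1}{-2}\right)^{2}\right)^{2} + \left(\left(\frac{1}{-2}\right)^{2}\right)^{3} + 3 \left(\frac{1}{-2}\right)^{2}\right) - 18410 = \left(-36 + \left(\left(- \frac{1}{2}\right)^{2}\right)^{2} + \left(\left(- \frac{1}{2}\right)^{2}\right)^{3} + 3 \left(- \frac{1}{2}\right)^{2}\right) - 18410 = \left(-36 + \left(\frac{1}{4}\right)^{2} + \left(\frac{1}{4}\right)^{3} + 3 \cdot \frac{1}{4}\right) - 18410 = \left(-36 + \frac{1}{16} + \frac{1}{64} + \frac{3}{4}\right) - 18410 = - \frac{2251}{64} - 18410 = - \frac{1180491}{64}$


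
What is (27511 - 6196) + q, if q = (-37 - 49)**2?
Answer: 28711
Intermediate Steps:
q = 7396 (q = (-86)**2 = 7396)
(27511 - 6196) + q = (27511 - 6196) + 7396 = 21315 + 7396 = 28711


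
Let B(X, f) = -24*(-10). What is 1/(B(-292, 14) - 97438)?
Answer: -1/97198 ≈ -1.0288e-5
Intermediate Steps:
B(X, f) = 240
1/(B(-292, 14) - 97438) = 1/(240 - 97438) = 1/(-97198) = -1/97198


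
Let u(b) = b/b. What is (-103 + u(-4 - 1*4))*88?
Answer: -8976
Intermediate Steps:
u(b) = 1
(-103 + u(-4 - 1*4))*88 = (-103 + 1)*88 = -102*88 = -8976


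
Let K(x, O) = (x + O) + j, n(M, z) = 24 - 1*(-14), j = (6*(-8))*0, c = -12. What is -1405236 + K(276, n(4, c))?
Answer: -1404922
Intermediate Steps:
j = 0 (j = -48*0 = 0)
n(M, z) = 38 (n(M, z) = 24 + 14 = 38)
K(x, O) = O + x (K(x, O) = (x + O) + 0 = (O + x) + 0 = O + x)
-1405236 + K(276, n(4, c)) = -1405236 + (38 + 276) = -1405236 + 314 = -1404922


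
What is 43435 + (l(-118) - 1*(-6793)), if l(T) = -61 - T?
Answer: 50285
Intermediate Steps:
43435 + (l(-118) - 1*(-6793)) = 43435 + ((-61 - 1*(-118)) - 1*(-6793)) = 43435 + ((-61 + 118) + 6793) = 43435 + (57 + 6793) = 43435 + 6850 = 50285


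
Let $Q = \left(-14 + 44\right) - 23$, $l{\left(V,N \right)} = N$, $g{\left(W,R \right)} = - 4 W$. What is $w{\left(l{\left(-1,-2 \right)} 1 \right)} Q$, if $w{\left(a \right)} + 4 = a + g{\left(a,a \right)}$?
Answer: $14$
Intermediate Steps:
$w{\left(a \right)} = -4 - 3 a$ ($w{\left(a \right)} = -4 + \left(a - 4 a\right) = -4 - 3 a$)
$Q = 7$ ($Q = 30 - 23 = 7$)
$w{\left(l{\left(-1,-2 \right)} 1 \right)} Q = \left(-4 - 3 \left(\left(-2\right) 1\right)\right) 7 = \left(-4 - -6\right) 7 = \left(-4 + 6\right) 7 = 2 \cdot 7 = 14$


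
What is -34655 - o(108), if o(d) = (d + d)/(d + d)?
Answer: -34656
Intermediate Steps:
o(d) = 1 (o(d) = (2*d)/((2*d)) = (2*d)*(1/(2*d)) = 1)
-34655 - o(108) = -34655 - 1*1 = -34655 - 1 = -34656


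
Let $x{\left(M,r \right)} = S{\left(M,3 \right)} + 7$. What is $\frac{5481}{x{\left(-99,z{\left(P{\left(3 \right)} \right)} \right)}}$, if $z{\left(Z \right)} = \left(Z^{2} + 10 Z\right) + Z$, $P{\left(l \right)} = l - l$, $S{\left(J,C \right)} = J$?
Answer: $- \frac{5481}{92} \approx -59.576$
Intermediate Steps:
$P{\left(l \right)} = 0$
$z{\left(Z \right)} = Z^{2} + 11 Z$
$x{\left(M,r \right)} = 7 + M$ ($x{\left(M,r \right)} = M + 7 = 7 + M$)
$\frac{5481}{x{\left(-99,z{\left(P{\left(3 \right)} \right)} \right)}} = \frac{5481}{7 - 99} = \frac{5481}{-92} = 5481 \left(- \frac{1}{92}\right) = - \frac{5481}{92}$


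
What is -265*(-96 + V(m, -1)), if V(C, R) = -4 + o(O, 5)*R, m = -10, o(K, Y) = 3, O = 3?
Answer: 27295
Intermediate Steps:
V(C, R) = -4 + 3*R
-265*(-96 + V(m, -1)) = -265*(-96 + (-4 + 3*(-1))) = -265*(-96 + (-4 - 3)) = -265*(-96 - 7) = -265*(-103) = 27295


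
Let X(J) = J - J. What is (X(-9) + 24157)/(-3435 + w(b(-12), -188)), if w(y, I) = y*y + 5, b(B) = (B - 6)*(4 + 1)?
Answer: 24157/4670 ≈ 5.1728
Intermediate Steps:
b(B) = -30 + 5*B (b(B) = (-6 + B)*5 = -30 + 5*B)
X(J) = 0
w(y, I) = 5 + y² (w(y, I) = y² + 5 = 5 + y²)
(X(-9) + 24157)/(-3435 + w(b(-12), -188)) = (0 + 24157)/(-3435 + (5 + (-30 + 5*(-12))²)) = 24157/(-3435 + (5 + (-30 - 60)²)) = 24157/(-3435 + (5 + (-90)²)) = 24157/(-3435 + (5 + 8100)) = 24157/(-3435 + 8105) = 24157/4670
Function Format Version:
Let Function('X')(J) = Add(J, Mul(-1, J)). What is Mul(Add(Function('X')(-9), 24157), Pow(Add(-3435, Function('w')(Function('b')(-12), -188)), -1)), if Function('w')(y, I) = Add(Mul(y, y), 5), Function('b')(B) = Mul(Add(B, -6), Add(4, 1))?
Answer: Rational(24157, 4670) ≈ 5.1728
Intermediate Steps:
Function('b')(B) = Add(-30, Mul(5, B)) (Function('b')(B) = Mul(Add(-6, B), 5) = Add(-30, Mul(5, B)))
Function('X')(J) = 0
Function('w')(y, I) = Add(5, Pow(y, 2)) (Function('w')(y, I) = Add(Pow(y, 2), 5) = Add(5, Pow(y, 2)))
Mul(Add(Function('X')(-9), 24157), Pow(Add(-3435, Function('w')(Function('b')(-12), -188)), -1)) = Mul(Add(0, 24157), Pow(Add(-3435, Add(5, Pow(Add(-30, Mul(5, -12)), 2))), -1)) = Mul(24157, Pow(Add(-3435, Add(5, Pow(Add(-30, -60), 2))), -1)) = Mul(24157, Pow(Add(-3435, Add(5, Pow(-90, 2))), -1)) = Mul(24157, Pow(Add(-3435, Add(5, 8100)), -1)) = Mul(24157, Pow(Add(-3435, 8105), -1)) = Mul(24157, Pow(4670, -1)) = Mul(24157, Rational(1, 4670)) = Rational(24157, 4670)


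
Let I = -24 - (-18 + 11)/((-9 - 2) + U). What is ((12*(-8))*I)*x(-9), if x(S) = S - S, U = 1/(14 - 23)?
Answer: 0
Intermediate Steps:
U = -1/9 (U = 1/(-9) = -1/9 ≈ -0.11111)
x(S) = 0
I = -2463/100 (I = -24 - (-18 + 11)/((-9 - 2) - 1/9) = -24 - (-7)/(-11 - 1/9) = -24 - (-7)/(-100/9) = -24 - (-7)*(-9)/100 = -24 - 1*63/100 = -24 - 63/100 = -2463/100 ≈ -24.630)
((12*(-8))*I)*x(-9) = ((12*(-8))*(-2463/100))*0 = -96*(-2463/100)*0 = (59112/25)*0 = 0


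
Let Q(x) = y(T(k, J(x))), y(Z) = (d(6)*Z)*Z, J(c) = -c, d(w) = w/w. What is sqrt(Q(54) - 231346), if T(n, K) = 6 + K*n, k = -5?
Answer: I*sqrt(155170) ≈ 393.92*I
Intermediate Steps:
d(w) = 1
y(Z) = Z**2 (y(Z) = (1*Z)*Z = Z*Z = Z**2)
Q(x) = (6 + 5*x)**2 (Q(x) = (6 - x*(-5))**2 = (6 + 5*x)**2)
sqrt(Q(54) - 231346) = sqrt((6 + 5*54)**2 - 231346) = sqrt((6 + 270)**2 - 231346) = sqrt(276**2 - 231346) = sqrt(76176 - 231346) = sqrt(-155170) = I*sqrt(155170)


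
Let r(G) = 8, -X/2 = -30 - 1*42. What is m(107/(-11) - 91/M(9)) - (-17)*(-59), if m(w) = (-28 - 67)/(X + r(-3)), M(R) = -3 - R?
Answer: -8029/8 ≈ -1003.6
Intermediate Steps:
X = 144 (X = -2*(-30 - 1*42) = -2*(-30 - 42) = -2*(-72) = 144)
m(w) = -5/8 (m(w) = (-28 - 67)/(144 + 8) = -95/152 = -95*1/152 = -5/8)
m(107/(-11) - 91/M(9)) - (-17)*(-59) = -5/8 - (-17)*(-59) = -5/8 - 1*1003 = -5/8 - 1003 = -8029/8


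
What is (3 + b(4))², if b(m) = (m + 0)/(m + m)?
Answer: 49/4 ≈ 12.250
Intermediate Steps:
b(m) = ½ (b(m) = m/((2*m)) = m*(1/(2*m)) = ½)
(3 + b(4))² = (3 + ½)² = (7/2)² = 49/4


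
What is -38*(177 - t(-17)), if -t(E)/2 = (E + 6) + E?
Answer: -4598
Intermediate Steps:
t(E) = -12 - 4*E (t(E) = -2*((E + 6) + E) = -2*((6 + E) + E) = -2*(6 + 2*E) = -12 - 4*E)
-38*(177 - t(-17)) = -38*(177 - (-12 - 4*(-17))) = -38*(177 - (-12 + 68)) = -38*(177 - 1*56) = -38*(177 - 56) = -38*121 = -4598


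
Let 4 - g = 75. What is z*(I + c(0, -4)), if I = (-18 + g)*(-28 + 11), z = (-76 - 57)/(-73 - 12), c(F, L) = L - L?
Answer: 11837/5 ≈ 2367.4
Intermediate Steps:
c(F, L) = 0
g = -71 (g = 4 - 1*75 = 4 - 75 = -71)
z = 133/85 (z = -133/(-85) = -133*(-1/85) = 133/85 ≈ 1.5647)
I = 1513 (I = (-18 - 71)*(-28 + 11) = -89*(-17) = 1513)
z*(I + c(0, -4)) = 133*(1513 + 0)/85 = (133/85)*1513 = 11837/5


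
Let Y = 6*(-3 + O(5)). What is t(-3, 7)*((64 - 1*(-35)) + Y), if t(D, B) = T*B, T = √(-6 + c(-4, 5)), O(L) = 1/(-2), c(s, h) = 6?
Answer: 0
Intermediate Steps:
O(L) = -½
Y = -21 (Y = 6*(-3 - ½) = 6*(-7/2) = -21)
T = 0 (T = √(-6 + 6) = √0 = 0)
t(D, B) = 0 (t(D, B) = 0*B = 0)
t(-3, 7)*((64 - 1*(-35)) + Y) = 0*((64 - 1*(-35)) - 21) = 0*((64 + 35) - 21) = 0*(99 - 21) = 0*78 = 0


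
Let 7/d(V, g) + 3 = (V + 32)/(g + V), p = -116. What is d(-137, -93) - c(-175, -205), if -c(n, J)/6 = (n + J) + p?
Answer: -348514/117 ≈ -2978.8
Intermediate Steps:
c(n, J) = 696 - 6*J - 6*n (c(n, J) = -6*((n + J) - 116) = -6*((J + n) - 116) = -6*(-116 + J + n) = 696 - 6*J - 6*n)
d(V, g) = 7/(-3 + (32 + V)/(V + g)) (d(V, g) = 7/(-3 + (V + 32)/(g + V)) = 7/(-3 + (32 + V)/(V + g)))
d(-137, -93) - c(-175, -205) = 7*(-1*(-137) - 1*(-93))/(-32 + 2*(-137) + 3*(-93)) - (696 - 6*(-205) - 6*(-175)) = 7*(137 + 93)/(-32 - 274 - 279) - (696 + 1230 + 1050) = 7*230/(-585) - 1*2976 = 7*(-1/585)*230 - 2976 = -322/117 - 2976 = -348514/117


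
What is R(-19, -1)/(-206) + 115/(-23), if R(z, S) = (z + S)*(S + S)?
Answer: -535/103 ≈ -5.1942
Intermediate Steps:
R(z, S) = 2*S*(S + z) (R(z, S) = (S + z)*(2*S) = 2*S*(S + z))
R(-19, -1)/(-206) + 115/(-23) = (2*(-1)*(-1 - 19))/(-206) + 115/(-23) = (2*(-1)*(-20))*(-1/206) + 115*(-1/23) = 40*(-1/206) - 5 = -20/103 - 5 = -535/103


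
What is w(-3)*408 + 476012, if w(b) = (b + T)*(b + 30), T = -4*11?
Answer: -41740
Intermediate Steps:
T = -44
w(b) = (-44 + b)*(30 + b) (w(b) = (b - 44)*(b + 30) = (-44 + b)*(30 + b))
w(-3)*408 + 476012 = (-1320 + (-3)² - 14*(-3))*408 + 476012 = (-1320 + 9 + 42)*408 + 476012 = -1269*408 + 476012 = -517752 + 476012 = -41740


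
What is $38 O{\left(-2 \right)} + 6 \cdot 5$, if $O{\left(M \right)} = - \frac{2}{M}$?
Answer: $68$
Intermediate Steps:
$38 O{\left(-2 \right)} + 6 \cdot 5 = 38 \left(- \frac{2}{-2}\right) + 6 \cdot 5 = 38 \left(\left(-2\right) \left(- \frac{1}{2}\right)\right) + 30 = 38 \cdot 1 + 30 = 38 + 30 = 68$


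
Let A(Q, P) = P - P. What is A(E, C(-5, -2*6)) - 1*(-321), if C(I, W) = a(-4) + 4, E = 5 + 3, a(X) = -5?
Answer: 321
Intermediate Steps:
E = 8
C(I, W) = -1 (C(I, W) = -5 + 4 = -1)
A(Q, P) = 0
A(E, C(-5, -2*6)) - 1*(-321) = 0 - 1*(-321) = 0 + 321 = 321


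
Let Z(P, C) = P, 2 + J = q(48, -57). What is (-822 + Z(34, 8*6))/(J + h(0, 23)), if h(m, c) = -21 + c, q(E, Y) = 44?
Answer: -197/11 ≈ -17.909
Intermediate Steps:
J = 42 (J = -2 + 44 = 42)
(-822 + Z(34, 8*6))/(J + h(0, 23)) = (-822 + 34)/(42 + (-21 + 23)) = -788/(42 + 2) = -788/44 = -788*1/44 = -197/11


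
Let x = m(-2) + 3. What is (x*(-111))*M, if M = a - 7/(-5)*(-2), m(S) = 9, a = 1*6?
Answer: -21312/5 ≈ -4262.4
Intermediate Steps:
a = 6
M = 16/5 (M = 6 - 7/(-5)*(-2) = 6 - 7*(-1/5)*(-2) = 6 + (7/5)*(-2) = 6 - 14/5 = 16/5 ≈ 3.2000)
x = 12 (x = 9 + 3 = 12)
(x*(-111))*M = (12*(-111))*(16/5) = -1332*16/5 = -21312/5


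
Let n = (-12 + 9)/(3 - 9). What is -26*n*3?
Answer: -39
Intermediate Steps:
n = ½ (n = -3/(-6) = -3*(-⅙) = ½ ≈ 0.50000)
-26*n*3 = -13*3 = -26*3/2 = -39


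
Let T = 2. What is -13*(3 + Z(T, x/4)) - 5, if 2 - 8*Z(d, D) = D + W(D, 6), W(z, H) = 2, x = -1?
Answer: -1421/32 ≈ -44.406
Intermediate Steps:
Z(d, D) = -D/8 (Z(d, D) = 1/4 - (D + 2)/8 = 1/4 - (2 + D)/8 = 1/4 + (-1/4 - D/8) = -D/8)
-13*(3 + Z(T, x/4)) - 5 = -13*(3 - (-1)/(8*4)) - 5 = -13*(3 - 1/8*(-1/4)) - 5 = -13*(3 + 1/32) - 5 = -13*97/32 - 5 = -1261/32 - 5 = -1421/32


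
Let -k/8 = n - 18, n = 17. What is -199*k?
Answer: -1592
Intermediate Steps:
k = 8 (k = -8*(17 - 18) = -8*(-1) = 8)
-199*k = -199*8 = -1592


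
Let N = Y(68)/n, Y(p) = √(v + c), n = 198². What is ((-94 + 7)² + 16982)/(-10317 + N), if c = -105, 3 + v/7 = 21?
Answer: -129766360150644624/54531364819119401 - 320832468*√21/54531364819119401 ≈ -2.3797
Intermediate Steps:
v = 126 (v = -21 + 7*21 = -21 + 147 = 126)
n = 39204
Y(p) = √21 (Y(p) = √(126 - 105) = √21)
N = √21/39204 ≈ 0.00011689
((-94 + 7)² + 16982)/(-10317 + N) = ((-94 + 7)² + 16982)/(-10317 + √21/39204) = ((-87)² + 16982)/(-10317 + √21/39204) = (7569 + 16982)/(-10317 + √21/39204) = 24551/(-10317 + √21/39204)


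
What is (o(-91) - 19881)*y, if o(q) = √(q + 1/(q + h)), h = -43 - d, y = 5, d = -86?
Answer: -99405 + 5*I*√13107/12 ≈ -99405.0 + 47.702*I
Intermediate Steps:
h = 43 (h = -43 - 1*(-86) = -43 + 86 = 43)
o(q) = √(q + 1/(43 + q)) (o(q) = √(q + 1/(q + 43)) = √(q + 1/(43 + q)))
(o(-91) - 19881)*y = (√((1 - 91*(43 - 91))/(43 - 91)) - 19881)*5 = (√((1 - 91*(-48))/(-48)) - 19881)*5 = (√(-(1 + 4368)/48) - 19881)*5 = (√(-1/48*4369) - 19881)*5 = (√(-4369/48) - 19881)*5 = (I*√13107/12 - 19881)*5 = (-19881 + I*√13107/12)*5 = -99405 + 5*I*√13107/12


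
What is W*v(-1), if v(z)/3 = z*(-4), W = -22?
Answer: -264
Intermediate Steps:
v(z) = -12*z (v(z) = 3*(z*(-4)) = 3*(-4*z) = -12*z)
W*v(-1) = -(-264)*(-1) = -22*12 = -264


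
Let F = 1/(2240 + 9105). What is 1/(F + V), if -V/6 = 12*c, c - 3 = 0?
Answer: -11345/2450519 ≈ -0.0046296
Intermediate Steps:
c = 3 (c = 3 + 0 = 3)
V = -216 (V = -72*3 = -6*36 = -216)
F = 1/11345 ≈ 8.8145e-5
1/(F + V) = 1/(1/11345 - 216) = 1/(-2450519/11345) = -11345/2450519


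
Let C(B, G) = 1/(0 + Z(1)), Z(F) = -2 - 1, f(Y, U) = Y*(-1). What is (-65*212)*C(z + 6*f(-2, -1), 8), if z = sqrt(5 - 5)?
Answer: 13780/3 ≈ 4593.3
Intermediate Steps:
f(Y, U) = -Y
z = 0 (z = sqrt(0) = 0)
Z(F) = -3
C(B, G) = -1/3 (C(B, G) = 1/(0 - 3) = 1/(-3) = -1/3)
(-65*212)*C(z + 6*f(-2, -1), 8) = -65*212*(-1/3) = -13780*(-1/3) = 13780/3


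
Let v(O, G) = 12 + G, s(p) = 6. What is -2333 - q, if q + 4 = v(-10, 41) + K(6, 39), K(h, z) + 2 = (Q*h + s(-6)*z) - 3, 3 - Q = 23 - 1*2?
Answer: -2503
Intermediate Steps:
Q = -18 (Q = 3 - (23 - 1*2) = 3 - (23 - 2) = 3 - 1*21 = 3 - 21 = -18)
K(h, z) = -5 - 18*h + 6*z (K(h, z) = -2 + ((-18*h + 6*z) - 3) = -2 + (-3 - 18*h + 6*z) = -5 - 18*h + 6*z)
q = 170 (q = -4 + ((12 + 41) + (-5 - 18*6 + 6*39)) = -4 + (53 + (-5 - 108 + 234)) = -4 + (53 + 121) = -4 + 174 = 170)
-2333 - q = -2333 - 1*170 = -2333 - 170 = -2503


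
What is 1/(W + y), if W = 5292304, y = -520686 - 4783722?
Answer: -1/12104 ≈ -8.2617e-5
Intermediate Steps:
y = -5304408
1/(W + y) = 1/(5292304 - 5304408) = 1/(-12104) = -1/12104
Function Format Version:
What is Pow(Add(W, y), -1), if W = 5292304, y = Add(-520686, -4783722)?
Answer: Rational(-1, 12104) ≈ -8.2617e-5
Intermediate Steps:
y = -5304408
Pow(Add(W, y), -1) = Pow(Add(5292304, -5304408), -1) = Pow(-12104, -1) = Rational(-1, 12104)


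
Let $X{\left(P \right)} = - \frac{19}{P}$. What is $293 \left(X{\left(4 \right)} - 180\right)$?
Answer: $- \frac{216527}{4} \approx -54132.0$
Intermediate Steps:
$293 \left(X{\left(4 \right)} - 180\right) = 293 \left(- \frac{19}{4} - 180\right) = 293 \left(- \frac{739}{4}\right) = - \frac{216527}{4}$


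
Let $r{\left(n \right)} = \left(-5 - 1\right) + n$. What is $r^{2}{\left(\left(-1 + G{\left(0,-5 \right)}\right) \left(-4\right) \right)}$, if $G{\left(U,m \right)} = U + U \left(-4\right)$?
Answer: $4$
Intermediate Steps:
$G{\left(U,m \right)} = - 3 U$ ($G{\left(U,m \right)} = U - 4 U = - 3 U$)
$r{\left(n \right)} = -6 + n$
$r^{2}{\left(\left(-1 + G{\left(0,-5 \right)}\right) \left(-4\right) \right)} = \left(-6 + \left(-1 - 0\right) \left(-4\right)\right)^{2} = \left(-6 + \left(-1 + 0\right) \left(-4\right)\right)^{2} = \left(-6 - -4\right)^{2} = \left(-6 + 4\right)^{2} = \left(-2\right)^{2} = 4$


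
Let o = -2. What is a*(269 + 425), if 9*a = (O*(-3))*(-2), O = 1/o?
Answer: -694/3 ≈ -231.33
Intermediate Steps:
O = -½ (O = 1/(-2) = -½ ≈ -0.50000)
a = -⅓ (a = (-½*(-3)*(-2))/9 = ((3/2)*(-2))/9 = (⅑)*(-3) = -⅓ ≈ -0.33333)
a*(269 + 425) = -(269 + 425)/3 = -⅓*694 = -694/3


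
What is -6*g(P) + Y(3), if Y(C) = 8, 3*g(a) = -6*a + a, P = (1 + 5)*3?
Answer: 188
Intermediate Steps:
P = 18 (P = 6*3 = 18)
g(a) = -5*a/3 (g(a) = (-6*a + a)/3 = (-5*a)/3 = -5*a/3)
-6*g(P) + Y(3) = -(-10)*18 + 8 = -6*(-30) + 8 = 180 + 8 = 188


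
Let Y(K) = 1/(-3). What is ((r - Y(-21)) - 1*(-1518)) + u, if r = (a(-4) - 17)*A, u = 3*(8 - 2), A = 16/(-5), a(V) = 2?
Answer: 4753/3 ≈ 1584.3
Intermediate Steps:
Y(K) = -1/3
A = -16/5 (A = 16*(-1/5) = -16/5 ≈ -3.2000)
u = 18 (u = 3*6 = 18)
r = 48 (r = (2 - 17)*(-16/5) = -15*(-16/5) = 48)
((r - Y(-21)) - 1*(-1518)) + u = ((48 - 1*(-1/3)) - 1*(-1518)) + 18 = ((48 + 1/3) + 1518) + 18 = (145/3 + 1518) + 18 = 4699/3 + 18 = 4753/3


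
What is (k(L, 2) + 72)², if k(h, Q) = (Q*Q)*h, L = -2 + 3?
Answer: 5776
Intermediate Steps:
L = 1
k(h, Q) = h*Q² (k(h, Q) = Q²*h = h*Q²)
(k(L, 2) + 72)² = (1*2² + 72)² = (1*4 + 72)² = (4 + 72)² = 76² = 5776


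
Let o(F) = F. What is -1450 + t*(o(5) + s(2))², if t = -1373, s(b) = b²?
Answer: -112663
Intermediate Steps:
-1450 + t*(o(5) + s(2))² = -1450 - 1373*(5 + 2²)² = -1450 - 1373*(5 + 4)² = -1450 - 1373*9² = -1450 - 1373*81 = -1450 - 111213 = -112663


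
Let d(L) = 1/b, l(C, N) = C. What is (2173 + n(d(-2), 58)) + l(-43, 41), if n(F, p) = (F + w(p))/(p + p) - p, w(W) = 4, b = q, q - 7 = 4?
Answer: 2643917/1276 ≈ 2072.0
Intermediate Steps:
q = 11 (q = 7 + 4 = 11)
b = 11
d(L) = 1/11
n(F, p) = -p + (4 + F)/(2*p) (n(F, p) = (F + 4)/(p + p) - p = (4 + F)/((2*p)) - p = (4 + F)*(1/(2*p)) - p = (4 + F)/(2*p) - p = -p + (4 + F)/(2*p))
(2173 + n(d(-2), 58)) + l(-43, 41) = (2173 + (2 + (½)*(1/11) - 1*58²)/58) - 43 = (2173 + (2 + 1/22 - 1*3364)/58) - 43 = (2173 + (2 + 1/22 - 3364)/58) - 43 = (2173 + (1/58)*(-73963/22)) - 43 = (2173 - 73963/1276) - 43 = 2698785/1276 - 43 = 2643917/1276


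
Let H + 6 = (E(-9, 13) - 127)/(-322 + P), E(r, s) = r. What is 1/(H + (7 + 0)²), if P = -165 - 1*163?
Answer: 325/14043 ≈ 0.023143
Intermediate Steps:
P = -328 (P = -165 - 163 = -328)
H = -1882/325 (H = -6 + (-9 - 127)/(-322 - 328) = -6 - 136/(-650) = -6 - 136*(-1/650) = -6 + 68/325 = -1882/325 ≈ -5.7908)
1/(H + (7 + 0)²) = 1/(-1882/325 + (7 + 0)²) = 1/(-1882/325 + 7²) = 1/(-1882/325 + 49) = 1/(14043/325) = 325/14043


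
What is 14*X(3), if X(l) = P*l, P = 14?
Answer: 588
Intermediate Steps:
X(l) = 14*l
14*X(3) = 14*(14*3) = 14*42 = 588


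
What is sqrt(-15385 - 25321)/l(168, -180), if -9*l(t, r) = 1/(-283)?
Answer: 2547*I*sqrt(40706) ≈ 5.1388e+5*I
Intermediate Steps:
l(t, r) = 1/2547 (l(t, r) = -1/9/(-283) = -1/9*(-1/283) = 1/2547)
sqrt(-15385 - 25321)/l(168, -180) = sqrt(-15385 - 25321)/(1/2547) = sqrt(-40706)*2547 = (I*sqrt(40706))*2547 = 2547*I*sqrt(40706)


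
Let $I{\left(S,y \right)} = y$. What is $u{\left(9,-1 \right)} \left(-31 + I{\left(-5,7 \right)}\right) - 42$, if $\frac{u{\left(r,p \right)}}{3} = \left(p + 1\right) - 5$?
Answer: $318$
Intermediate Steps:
$u{\left(r,p \right)} = -12 + 3 p$ ($u{\left(r,p \right)} = 3 \left(\left(p + 1\right) - 5\right) = 3 \left(\left(1 + p\right) - 5\right) = 3 \left(-4 + p\right) = -12 + 3 p$)
$u{\left(9,-1 \right)} \left(-31 + I{\left(-5,7 \right)}\right) - 42 = \left(-12 + 3 \left(-1\right)\right) \left(-31 + 7\right) - 42 = \left(-12 - 3\right) \left(-24\right) - 42 = \left(-15\right) \left(-24\right) - 42 = 360 - 42 = 318$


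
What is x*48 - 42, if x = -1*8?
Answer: -426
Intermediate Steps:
x = -8
x*48 - 42 = -8*48 - 42 = -384 - 42 = -426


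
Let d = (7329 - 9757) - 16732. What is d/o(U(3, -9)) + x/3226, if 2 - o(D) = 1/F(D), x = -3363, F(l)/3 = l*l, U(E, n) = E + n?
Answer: -1335244065/138718 ≈ -9625.6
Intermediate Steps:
d = -19160 (d = -2428 - 16732 = -19160)
F(l) = 3*l² (F(l) = 3*(l*l) = 3*l²)
o(D) = 2 - 1/(3*D²)
d/o(U(3, -9)) + x/3226 = -19160/(2 - 1/(3*(3 - 9)²)) - 3363/3226 = -19160/(2 - ⅓/(-6)²) - 3363*1/3226 = -19160/(2 - ⅓*1/36) - 3363/3226 = -19160/(2 - 1/108) - 3363/3226 = -19160/215/108 - 3363/3226 = -19160*108/215 - 3363/3226 = -413856/43 - 3363/3226 = -1335244065/138718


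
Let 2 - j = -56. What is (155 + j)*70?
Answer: 14910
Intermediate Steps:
j = 58 (j = 2 - 1*(-56) = 2 + 56 = 58)
(155 + j)*70 = (155 + 58)*70 = 213*70 = 14910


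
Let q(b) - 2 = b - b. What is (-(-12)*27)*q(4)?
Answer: 648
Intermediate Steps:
q(b) = 2 (q(b) = 2 + (b - b) = 2 + 0 = 2)
(-(-12)*27)*q(4) = -(-12)*27*2 = -12*(-27)*2 = 324*2 = 648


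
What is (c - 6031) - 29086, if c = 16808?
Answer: -18309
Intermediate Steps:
(c - 6031) - 29086 = (16808 - 6031) - 29086 = 10777 - 29086 = -18309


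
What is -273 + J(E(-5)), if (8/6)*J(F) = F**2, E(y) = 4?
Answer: -261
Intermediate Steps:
J(F) = 3*F**2/4
-273 + J(E(-5)) = -273 + (3/4)*4**2 = -273 + (3/4)*16 = -273 + 12 = -261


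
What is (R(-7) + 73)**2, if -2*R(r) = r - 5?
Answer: 6241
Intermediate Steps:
R(r) = 5/2 - r/2 (R(r) = -(r - 5)/2 = -(-5 + r)/2 = 5/2 - r/2)
(R(-7) + 73)**2 = ((5/2 - 1/2*(-7)) + 73)**2 = ((5/2 + 7/2) + 73)**2 = (6 + 73)**2 = 79**2 = 6241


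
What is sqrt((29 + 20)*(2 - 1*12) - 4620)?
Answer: I*sqrt(5110) ≈ 71.484*I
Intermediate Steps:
sqrt((29 + 20)*(2 - 1*12) - 4620) = sqrt(49*(2 - 12) - 4620) = sqrt(49*(-10) - 4620) = sqrt(-490 - 4620) = sqrt(-5110) = I*sqrt(5110)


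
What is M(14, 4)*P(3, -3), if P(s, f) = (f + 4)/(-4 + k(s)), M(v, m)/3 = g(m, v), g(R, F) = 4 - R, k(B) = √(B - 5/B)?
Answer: 0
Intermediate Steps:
M(v, m) = 12 - 3*m (M(v, m) = 3*(4 - m) = 12 - 3*m)
P(s, f) = (4 + f)/(-4 + √(s - 5/s)) (P(s, f) = (f + 4)/(-4 + √(s - 5/s)) = (4 + f)/(-4 + √(s - 5/s)))
M(14, 4)*P(3, -3) = (12 - 3*4)*((4 - 3)/(-4 + √(3 - 5/3))) = (12 - 12)*(1/(-4 + √(3 - 5*⅓))) = 0*(1/(-4 + √(3 - 5/3))) = 0*(1/(-4 + √(4/3))) = 0*(1/(-4 + 2*√3/3)) = 0/(-4 + 2*√3/3) = 0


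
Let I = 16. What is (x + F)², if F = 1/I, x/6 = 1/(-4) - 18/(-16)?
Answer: 7225/256 ≈ 28.223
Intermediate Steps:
x = 21/4 (x = 6*(1/(-4) - 18/(-16)) = 6*(1*(-¼) - 18*(-1/16)) = 6*(-¼ + 9/8) = 6*(7/8) = 21/4 ≈ 5.2500)
F = 1/16 ≈ 0.062500
(x + F)² = (21/4 + 1/16)² = (85/16)² = 7225/256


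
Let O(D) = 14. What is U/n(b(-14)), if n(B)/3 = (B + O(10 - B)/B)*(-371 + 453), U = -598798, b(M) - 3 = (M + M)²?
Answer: -235627013/76184109 ≈ -3.0929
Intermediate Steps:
b(M) = 3 + 4*M² (b(M) = 3 + (M + M)² = 3 + (2*M)² = 3 + 4*M²)
n(B) = 246*B + 3444/B (n(B) = 3*((B + 14/B)*(-371 + 453)) = 3*((B + 14/B)*82) = 3*(82*B + 1148/B) = 246*B + 3444/B)
U/n(b(-14)) = -598798/(246*(3 + 4*(-14)²) + 3444/(3 + 4*(-14)²)) = -598798/(246*(3 + 4*196) + 3444/(3 + 4*196)) = -598798/(246*(3 + 784) + 3444/(3 + 784)) = -598798/(246*787 + 3444/787) = -598798/(193602 + 3444*(1/787)) = -598798/(193602 + 3444/787) = -598798/152368218/787 = -598798*787/152368218 = -235627013/76184109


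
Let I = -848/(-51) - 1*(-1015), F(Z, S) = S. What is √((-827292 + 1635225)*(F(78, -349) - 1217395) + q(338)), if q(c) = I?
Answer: I*√2559008317075089/51 ≈ 9.919e+5*I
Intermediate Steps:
I = 52613/51 (I = -848*(-1/51) + 1015 = 848/51 + 1015 = 52613/51 ≈ 1031.6)
q(c) = 52613/51
√((-827292 + 1635225)*(F(78, -349) - 1217395) + q(338)) = √((-827292 + 1635225)*(-349 - 1217395) + 52613/51) = √(807933*(-1217744) + 52613/51) = √(-983855563152 + 52613/51) = √(-50176633668139/51) = I*√2559008317075089/51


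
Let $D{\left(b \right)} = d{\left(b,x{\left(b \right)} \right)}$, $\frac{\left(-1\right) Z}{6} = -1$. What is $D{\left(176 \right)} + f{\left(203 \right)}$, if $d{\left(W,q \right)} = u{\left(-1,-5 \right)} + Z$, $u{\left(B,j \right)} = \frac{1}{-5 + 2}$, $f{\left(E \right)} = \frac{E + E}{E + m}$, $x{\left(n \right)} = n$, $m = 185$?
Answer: $\frac{3907}{582} \approx 6.7131$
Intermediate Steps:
$Z = 6$ ($Z = \left(-6\right) \left(-1\right) = 6$)
$f{\left(E \right)} = \frac{2 E}{185 + E}$ ($f{\left(E \right)} = \frac{E + E}{E + 185} = \frac{2 E}{185 + E}$)
$u{\left(B,j \right)} = - \frac{1}{3}$ ($u{\left(B,j \right)} = \frac{1}{-3} = - \frac{1}{3}$)
$d{\left(W,q \right)} = \frac{17}{3}$ ($d{\left(W,q \right)} = - \frac{1}{3} + 6 = \frac{17}{3}$)
$D{\left(b \right)} = \frac{17}{3}$
$D{\left(176 \right)} + f{\left(203 \right)} = \frac{17}{3} + 2 \cdot 203 \frac{1}{185 + 203} = \frac{17}{3} + 2 \cdot 203 \cdot \frac{1}{388} = \frac{17}{3} + \frac{203}{194} = \frac{3907}{582}$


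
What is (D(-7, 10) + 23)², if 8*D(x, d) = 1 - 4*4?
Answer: 28561/64 ≈ 446.27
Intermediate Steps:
D(x, d) = -15/8 (D(x, d) = (1 - 4*4)/8 = (1 - 16)/8 = (⅛)*(-15) = -15/8)
(D(-7, 10) + 23)² = (-15/8 + 23)² = (169/8)² = 28561/64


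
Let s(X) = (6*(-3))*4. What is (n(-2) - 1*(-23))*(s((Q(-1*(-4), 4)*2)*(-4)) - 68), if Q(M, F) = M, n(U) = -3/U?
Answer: -3430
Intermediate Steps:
s(X) = -72 (s(X) = -18*4 = -72)
(n(-2) - 1*(-23))*(s((Q(-1*(-4), 4)*2)*(-4)) - 68) = (-3/(-2) - 1*(-23))*(-72 - 68) = (-3*(-½) + 23)*(-140) = (3/2 + 23)*(-140) = (49/2)*(-140) = -3430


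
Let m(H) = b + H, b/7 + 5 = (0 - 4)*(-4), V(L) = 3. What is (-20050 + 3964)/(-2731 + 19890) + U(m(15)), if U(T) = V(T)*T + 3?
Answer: 4771275/17159 ≈ 278.06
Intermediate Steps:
b = 77 (b = -35 + 7*((0 - 4)*(-4)) = -35 + 7*(-4*(-4)) = -35 + 7*16 = -35 + 112 = 77)
m(H) = 77 + H
U(T) = 3 + 3*T (U(T) = 3*T + 3 = 3 + 3*T)
(-20050 + 3964)/(-2731 + 19890) + U(m(15)) = (-20050 + 3964)/(-2731 + 19890) + (3 + 3*(77 + 15)) = -16086/17159 + (3 + 3*92) = -16086*1/17159 + (3 + 276) = -16086/17159 + 279 = 4771275/17159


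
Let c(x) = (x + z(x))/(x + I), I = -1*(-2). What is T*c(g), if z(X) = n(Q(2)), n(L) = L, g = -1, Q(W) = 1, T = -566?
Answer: 0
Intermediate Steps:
z(X) = 1
I = 2
c(x) = (1 + x)/(2 + x) (c(x) = (x + 1)/(x + 2) = (1 + x)/(2 + x))
T*c(g) = -566*(1 - 1)/(2 - 1) = -566*0/1 = -566*0 = 0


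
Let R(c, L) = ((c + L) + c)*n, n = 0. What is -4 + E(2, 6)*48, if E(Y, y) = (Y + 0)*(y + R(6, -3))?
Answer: 572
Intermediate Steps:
R(c, L) = 0 (R(c, L) = ((c + L) + c)*0 = ((L + c) + c)*0 = (L + 2*c)*0 = 0)
E(Y, y) = Y*y (E(Y, y) = (Y + 0)*(y + 0) = Y*y)
-4 + E(2, 6)*48 = -4 + (2*6)*48 = -4 + 12*48 = -4 + 576 = 572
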